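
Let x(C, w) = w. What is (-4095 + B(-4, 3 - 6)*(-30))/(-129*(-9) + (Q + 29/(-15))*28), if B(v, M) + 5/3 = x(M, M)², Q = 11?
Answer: -64725/21223 ≈ -3.0498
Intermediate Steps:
B(v, M) = -5/3 + M²
(-4095 + B(-4, 3 - 6)*(-30))/(-129*(-9) + (Q + 29/(-15))*28) = (-4095 + (-5/3 + (3 - 6)²)*(-30))/(-129*(-9) + (11 + 29/(-15))*28) = (-4095 + (-5/3 + (-3)²)*(-30))/(1161 + (11 + 29*(-1/15))*28) = (-4095 + (-5/3 + 9)*(-30))/(1161 + (11 - 29/15)*28) = (-4095 + (22/3)*(-30))/(1161 + (136/15)*28) = (-4095 - 220)/(1161 + 3808/15) = -4315/21223/15 = -4315*15/21223 = -64725/21223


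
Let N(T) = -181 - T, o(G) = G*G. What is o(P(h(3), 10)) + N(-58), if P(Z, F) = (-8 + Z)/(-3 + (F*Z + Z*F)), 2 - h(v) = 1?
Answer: -35498/289 ≈ -122.83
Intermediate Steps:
h(v) = 1 (h(v) = 2 - 1*1 = 2 - 1 = 1)
P(Z, F) = (-8 + Z)/(-3 + 2*F*Z) (P(Z, F) = (-8 + Z)/(-3 + (F*Z + F*Z)) = (-8 + Z)/(-3 + 2*F*Z))
o(G) = G**2
o(P(h(3), 10)) + N(-58) = ((-8 + 1)/(-3 + 2*10*1))**2 + (-181 - 1*(-58)) = (-7/(-3 + 20))**2 + (-181 + 58) = (-7/17)**2 - 123 = 49/289 - 123 = -35498/289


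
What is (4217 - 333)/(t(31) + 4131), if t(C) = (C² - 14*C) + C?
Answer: 3884/4689 ≈ 0.82832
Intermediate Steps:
t(C) = C² - 13*C
(4217 - 333)/(t(31) + 4131) = (4217 - 333)/(31*(-13 + 31) + 4131) = 3884/(31*18 + 4131) = 3884/(558 + 4131) = 3884/4689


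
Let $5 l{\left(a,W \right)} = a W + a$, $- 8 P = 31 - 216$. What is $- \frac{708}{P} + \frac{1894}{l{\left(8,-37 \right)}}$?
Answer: $- \frac{1691591}{26640} \approx -63.498$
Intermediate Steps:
$P = \frac{185}{8}$ ($P = - \frac{31 - 216}{8} = \left(- \frac{1}{8}\right) \left(-185\right) = \frac{185}{8} \approx 23.125$)
$l{\left(a,W \right)} = \frac{a}{5} + \frac{W a}{5}$ ($l{\left(a,W \right)} = \frac{a W + a}{5} = \frac{W a + a}{5} = \frac{a + W a}{5} = \frac{a}{5} + \frac{W a}{5}$)
$- \frac{708}{P} + \frac{1894}{l{\left(8,-37 \right)}} = - \frac{708}{\frac{185}{8}} + \frac{1894}{\frac{1}{5} \cdot 8 \left(1 - 37\right)} = \left(-708\right) \frac{8}{185} + \frac{1894}{\frac{1}{5} \cdot 8 \left(-36\right)} = - \frac{5664}{185} + \frac{1894}{- \frac{288}{5}} = - \frac{5664}{185} + 1894 \left(- \frac{5}{288}\right) = - \frac{5664}{185} - \frac{4735}{144} = - \frac{1691591}{26640}$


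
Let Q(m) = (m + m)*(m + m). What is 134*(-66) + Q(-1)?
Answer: -8840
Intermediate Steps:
Q(m) = 4*m² (Q(m) = (2*m)*(2*m) = 4*m²)
134*(-66) + Q(-1) = 134*(-66) + 4*(-1)² = -8844 + 4*1 = -8844 + 4 = -8840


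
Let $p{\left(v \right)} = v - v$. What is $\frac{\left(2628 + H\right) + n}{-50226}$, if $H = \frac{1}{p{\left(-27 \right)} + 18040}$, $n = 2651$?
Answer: $- \frac{31744387}{302025680} \approx -0.1051$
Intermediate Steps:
$p{\left(v \right)} = 0$
$H = \frac{1}{18040}$ ($H = \frac{1}{0 + 18040} = \frac{1}{18040} \approx 5.5432 \cdot 10^{-5}$)
$\frac{\left(2628 + H\right) + n}{-50226} = \frac{\left(2628 + \frac{1}{18040}\right) + 2651}{-50226} = \left(\frac{47409121}{18040} + 2651\right) \left(- \frac{1}{50226}\right) = \frac{95233161}{18040} \left(- \frac{1}{50226}\right) = - \frac{31744387}{302025680}$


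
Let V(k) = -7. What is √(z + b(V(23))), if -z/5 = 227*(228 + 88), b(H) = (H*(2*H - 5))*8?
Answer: 2*I*√89399 ≈ 597.99*I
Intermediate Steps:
b(H) = 8*H*(-5 + 2*H) (b(H) = (H*(-5 + 2*H))*8 = 8*H*(-5 + 2*H))
z = -358660 (z = -1135*(228 + 88) = -1135*316 = -5*71732 = -358660)
√(z + b(V(23))) = √(-358660 + 8*(-7)*(-5 + 2*(-7))) = √(-358660 + 8*(-7)*(-5 - 14)) = √(-358660 + 8*(-7)*(-19)) = √(-358660 + 1064) = √(-357596) = 2*I*√89399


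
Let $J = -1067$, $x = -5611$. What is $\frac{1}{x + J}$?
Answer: $- \frac{1}{6678} \approx -0.00014975$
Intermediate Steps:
$\frac{1}{x + J} = \frac{1}{-5611 - 1067} = \frac{1}{-6678} = - \frac{1}{6678}$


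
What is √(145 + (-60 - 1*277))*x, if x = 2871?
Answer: 22968*I*√3 ≈ 39782.0*I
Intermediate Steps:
√(145 + (-60 - 1*277))*x = √(145 + (-60 - 1*277))*2871 = √(145 + (-60 - 277))*2871 = √(145 - 337)*2871 = √(-192)*2871 = (8*I*√3)*2871 = 22968*I*√3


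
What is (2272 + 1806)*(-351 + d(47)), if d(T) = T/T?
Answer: -1427300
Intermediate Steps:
d(T) = 1
(2272 + 1806)*(-351 + d(47)) = (2272 + 1806)*(-351 + 1) = 4078*(-350) = -1427300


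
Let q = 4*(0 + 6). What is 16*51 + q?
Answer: 840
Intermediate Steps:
q = 24 (q = 4*6 = 24)
16*51 + q = 16*51 + 24 = 816 + 24 = 840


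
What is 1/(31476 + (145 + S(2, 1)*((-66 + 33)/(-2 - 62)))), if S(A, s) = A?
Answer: 32/1011905 ≈ 3.1624e-5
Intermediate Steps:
1/(31476 + (145 + S(2, 1)*((-66 + 33)/(-2 - 62)))) = 1/(31476 + (145 + 2*((-66 + 33)/(-2 - 62)))) = 1/(31476 + (145 + 2*(-33/(-64)))) = 1/(31476 + (145 + 2*(-33*(-1/64)))) = 1/(31476 + (145 + 2*(33/64))) = 1/(31476 + (145 + 33/32)) = 1/(31476 + 4673/32) = 1/(1011905/32) = 32/1011905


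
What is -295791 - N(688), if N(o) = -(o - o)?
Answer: -295791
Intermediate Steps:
N(o) = 0 (N(o) = -1*0 = 0)
-295791 - N(688) = -295791 - 1*0 = -295791 + 0 = -295791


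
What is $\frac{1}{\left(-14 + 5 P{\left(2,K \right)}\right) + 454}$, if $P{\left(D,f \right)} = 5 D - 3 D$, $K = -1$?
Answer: $\frac{1}{460} \approx 0.0021739$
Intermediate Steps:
$P{\left(D,f \right)} = 2 D$
$\frac{1}{\left(-14 + 5 P{\left(2,K \right)}\right) + 454} = \frac{1}{\left(-14 + 5 \cdot 2 \cdot 2\right) + 454} = \frac{1}{\left(-14 + 5 \cdot 4\right) + 454} = \frac{1}{\left(-14 + 20\right) + 454} = \frac{1}{6 + 454} = \frac{1}{460}$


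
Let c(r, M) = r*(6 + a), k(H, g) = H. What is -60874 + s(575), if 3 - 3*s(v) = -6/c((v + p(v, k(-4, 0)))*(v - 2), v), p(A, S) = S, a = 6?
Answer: -119499664553/1963098 ≈ -60873.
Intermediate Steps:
c(r, M) = 12*r (c(r, M) = r*(6 + 6) = r*12 = 12*r)
s(v) = 1 + 1/(6*(-4 + v)*(-2 + v)) (s(v) = 1 - (-2)/(12*((v - 4)*(v - 2))) = 1 - (-2)/(12*((-4 + v)*(-2 + v))) = 1 - (-2)/(12*(-4 + v)*(-2 + v)) = 1 - (-2)*1/(12*(-4 + v)*(-2 + v)) = 1 - (-1)/(6*(-4 + v)*(-2 + v)) = 1 + 1/(6*(-4 + v)*(-2 + v)))
-60874 + s(575) = -60874 + (49/6 + 575² - 6*575)/(8 + 575² - 6*575) = -60874 + (49/6 + 330625 - 3450)/(8 + 330625 - 3450) = -60874 + (1963099/6)/327183 = -60874 + (1/327183)*(1963099/6) = -60874 + 1963099/1963098 = -119499664553/1963098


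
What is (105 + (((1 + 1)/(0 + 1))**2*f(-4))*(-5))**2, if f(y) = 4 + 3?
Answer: 1225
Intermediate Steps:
f(y) = 7
(105 + (((1 + 1)/(0 + 1))**2*f(-4))*(-5))**2 = (105 + (((1 + 1)/(0 + 1))**2*7)*(-5))**2 = (105 + ((2/1)**2*7)*(-5))**2 = (105 + ((2*1)**2*7)*(-5))**2 = (105 + (2**2*7)*(-5))**2 = (105 + (4*7)*(-5))**2 = (105 + 28*(-5))**2 = (105 - 140)**2 = (-35)**2 = 1225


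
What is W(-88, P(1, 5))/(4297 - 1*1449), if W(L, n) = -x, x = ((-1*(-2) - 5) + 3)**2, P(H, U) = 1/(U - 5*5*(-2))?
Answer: 0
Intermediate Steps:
P(H, U) = 1/(50 + U) (P(H, U) = 1/(U - 25*(-2)) = 1/(U + 50) = 1/(50 + U))
x = 0 (x = ((2 - 5) + 3)**2 = (-3 + 3)**2 = 0**2 = 0)
W(L, n) = 0 (W(L, n) = -1*0 = 0)
W(-88, P(1, 5))/(4297 - 1*1449) = 0/(4297 - 1*1449) = 0/(4297 - 1449) = 0/2848 = 0*(1/2848) = 0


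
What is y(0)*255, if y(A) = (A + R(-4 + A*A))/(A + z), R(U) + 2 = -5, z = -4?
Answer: 1785/4 ≈ 446.25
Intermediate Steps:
R(U) = -7 (R(U) = -2 - 5 = -7)
y(A) = (-7 + A)/(-4 + A) (y(A) = (A - 7)/(A - 4) = (-7 + A)/(-4 + A))
y(0)*255 = ((-7 + 0)/(-4 + 0))*255 = (-7/(-4))*255 = -1/4*(-7)*255 = (7/4)*255 = 1785/4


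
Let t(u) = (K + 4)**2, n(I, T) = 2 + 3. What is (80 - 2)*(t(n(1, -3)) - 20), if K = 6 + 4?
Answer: 13728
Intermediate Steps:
K = 10
n(I, T) = 5
t(u) = 196 (t(u) = (10 + 4)**2 = 14**2 = 196)
(80 - 2)*(t(n(1, -3)) - 20) = (80 - 2)*(196 - 20) = 78*176 = 13728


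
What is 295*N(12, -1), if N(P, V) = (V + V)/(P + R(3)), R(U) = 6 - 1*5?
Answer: -590/13 ≈ -45.385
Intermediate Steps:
R(U) = 1 (R(U) = 6 - 5 = 1)
N(P, V) = 2*V/(1 + P) (N(P, V) = (V + V)/(P + 1) = (2*V)/(1 + P) = 2*V/(1 + P))
295*N(12, -1) = 295*(2*(-1)/(1 + 12)) = 295*(2*(-1)/13) = 295*(2*(-1)*(1/13)) = 295*(-2/13) = -590/13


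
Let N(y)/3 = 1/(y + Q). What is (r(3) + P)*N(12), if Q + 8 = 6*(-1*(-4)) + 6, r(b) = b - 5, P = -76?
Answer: -117/17 ≈ -6.8824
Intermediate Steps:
r(b) = -5 + b
Q = 22 (Q = -8 + (6*(-1*(-4)) + 6) = -8 + (6*4 + 6) = -8 + (24 + 6) = -8 + 30 = 22)
N(y) = 3/(22 + y) (N(y) = 3/(y + 22) = 3/(22 + y))
(r(3) + P)*N(12) = ((-5 + 3) - 76)*(3/(22 + 12)) = (-2 - 76)*(3/34) = -234/34 = -78*3/34 = -117/17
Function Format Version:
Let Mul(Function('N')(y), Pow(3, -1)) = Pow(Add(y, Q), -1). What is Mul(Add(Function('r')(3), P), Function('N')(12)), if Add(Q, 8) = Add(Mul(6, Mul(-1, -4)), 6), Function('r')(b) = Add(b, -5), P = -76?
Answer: Rational(-117, 17) ≈ -6.8824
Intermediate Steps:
Function('r')(b) = Add(-5, b)
Q = 22 (Q = Add(-8, Add(Mul(6, Mul(-1, -4)), 6)) = Add(-8, Add(Mul(6, 4), 6)) = Add(-8, Add(24, 6)) = Add(-8, 30) = 22)
Function('N')(y) = Mul(3, Pow(Add(22, y), -1)) (Function('N')(y) = Mul(3, Pow(Add(y, 22), -1)) = Mul(3, Pow(Add(22, y), -1)))
Mul(Add(Function('r')(3), P), Function('N')(12)) = Mul(Add(Add(-5, 3), -76), Mul(3, Pow(Add(22, 12), -1))) = Mul(Add(-2, -76), Mul(3, Pow(34, -1))) = Mul(-78, Mul(3, Rational(1, 34))) = Mul(-78, Rational(3, 34)) = Rational(-117, 17)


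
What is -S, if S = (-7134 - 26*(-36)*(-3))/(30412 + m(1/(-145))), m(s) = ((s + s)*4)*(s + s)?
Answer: 104515275/319706158 ≈ 0.32691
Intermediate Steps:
m(s) = 16*s² (m(s) = ((2*s)*4)*(2*s) = (8*s)*(2*s) = 16*s²)
S = -104515275/319706158 (S = (-7134 - 26*(-36)*(-3))/(30412 + 16*(1/(-145))²) = (-7134 + 936*(-3))/(30412 + 16*(-1/145)²) = (-7134 - 2808)/(30412 + 16*(1/21025)) = -9942/(30412 + 16/21025) = -9942/639412316/21025 = -9942*21025/639412316 = -104515275/319706158 ≈ -0.32691)
-S = -1*(-104515275/319706158) = 104515275/319706158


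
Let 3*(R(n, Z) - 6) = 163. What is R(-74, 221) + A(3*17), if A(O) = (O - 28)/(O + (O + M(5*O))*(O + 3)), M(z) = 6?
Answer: 188806/3129 ≈ 60.341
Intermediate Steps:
R(n, Z) = 181/3 (R(n, Z) = 6 + (1/3)*163 = 6 + 163/3 = 181/3)
A(O) = (-28 + O)/(O + (3 + O)*(6 + O)) (A(O) = (O - 28)/(O + (O + 6)*(O + 3)) = (-28 + O)/(O + (6 + O)*(3 + O)) = (-28 + O)/(O + (3 + O)*(6 + O)))
R(-74, 221) + A(3*17) = 181/3 + (-28 + 3*17)/(18 + (3*17)**2 + 10*(3*17)) = 181/3 + (-28 + 51)/(18 + 51**2 + 10*51) = 181/3 + 23/(18 + 2601 + 510) = 181/3 + 23/3129 = 188806/3129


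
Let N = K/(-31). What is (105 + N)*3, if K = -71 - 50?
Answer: 10128/31 ≈ 326.71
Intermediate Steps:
K = -121
N = 121/31 (N = -121/(-31) = -121*(-1/31) = 121/31 ≈ 3.9032)
(105 + N)*3 = (105 + 121/31)*3 = (3376/31)*3 = 10128/31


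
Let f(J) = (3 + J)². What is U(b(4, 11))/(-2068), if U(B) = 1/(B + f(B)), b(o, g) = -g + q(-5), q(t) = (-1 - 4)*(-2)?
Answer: -1/6204 ≈ -0.00016119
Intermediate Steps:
q(t) = 10 (q(t) = -5*(-2) = 10)
b(o, g) = 10 - g (b(o, g) = -g + 10 = 10 - g)
U(B) = 1/(B + (3 + B)²)
U(b(4, 11))/(-2068) = 1/(((10 - 1*11) + (3 + (10 - 1*11))²)*(-2068)) = -1/2068/((10 - 11) + (3 + (10 - 11))²) = -1/2068/(-1 + (3 - 1)²) = -1/2068/(-1 + 2²) = -1/2068/(-1 + 4) = -1/2068/3 = (⅓)*(-1/2068) = -1/6204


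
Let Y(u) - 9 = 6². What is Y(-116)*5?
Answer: 225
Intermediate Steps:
Y(u) = 45 (Y(u) = 9 + 6² = 9 + 36 = 45)
Y(-116)*5 = 45*5 = 225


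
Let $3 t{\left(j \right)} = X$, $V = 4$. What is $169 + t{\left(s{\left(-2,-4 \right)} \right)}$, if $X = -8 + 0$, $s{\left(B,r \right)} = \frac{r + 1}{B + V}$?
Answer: $\frac{499}{3} \approx 166.33$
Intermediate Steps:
$s{\left(B,r \right)} = \frac{1 + r}{4 + B}$ ($s{\left(B,r \right)} = \frac{r + 1}{B + 4} = \frac{1 + r}{4 + B}$)
$X = -8$
$t{\left(j \right)} = - \frac{8}{3}$ ($t{\left(j \right)} = \frac{1}{3} \left(-8\right) = - \frac{8}{3}$)
$169 + t{\left(s{\left(-2,-4 \right)} \right)} = 169 - \frac{8}{3} = \frac{499}{3}$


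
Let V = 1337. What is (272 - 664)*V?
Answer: -524104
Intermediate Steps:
(272 - 664)*V = (272 - 664)*1337 = -392*1337 = -524104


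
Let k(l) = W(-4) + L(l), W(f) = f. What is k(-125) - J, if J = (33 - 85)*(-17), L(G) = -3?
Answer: -891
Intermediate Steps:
J = 884 (J = -52*(-17) = 884)
k(l) = -7 (k(l) = -4 - 3 = -7)
k(-125) - J = -7 - 1*884 = -7 - 884 = -891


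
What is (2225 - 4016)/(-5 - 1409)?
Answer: 1791/1414 ≈ 1.2666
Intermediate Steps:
(2225 - 4016)/(-5 - 1409) = -1791/(-1414) = -1791*(-1/1414) = 1791/1414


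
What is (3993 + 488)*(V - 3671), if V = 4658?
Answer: 4422747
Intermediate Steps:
(3993 + 488)*(V - 3671) = (3993 + 488)*(4658 - 3671) = 4481*987 = 4422747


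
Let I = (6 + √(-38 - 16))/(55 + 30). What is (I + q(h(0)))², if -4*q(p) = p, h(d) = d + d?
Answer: -18/7225 + 36*I*√6/7225 ≈ -0.0024914 + 0.012205*I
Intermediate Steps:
h(d) = 2*d
q(p) = -p/4
I = 6/85 + 3*I*√6/85 (I = (6 + √(-54))/85 = (6 + 3*I*√6)*(1/85) = 6/85 + 3*I*√6/85 ≈ 0.070588 + 0.086453*I)
(I + q(h(0)))² = ((6/85 + 3*I*√6/85) - 0/2)² = ((6/85 + 3*I*√6/85) - ¼*0)² = ((6/85 + 3*I*√6/85) + 0)² = (6/85 + 3*I*√6/85)²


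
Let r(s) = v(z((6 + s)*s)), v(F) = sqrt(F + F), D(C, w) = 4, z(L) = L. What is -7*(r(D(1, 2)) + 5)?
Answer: -35 - 28*sqrt(5) ≈ -97.610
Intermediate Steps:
v(F) = sqrt(2)*sqrt(F) (v(F) = sqrt(2*F) = sqrt(2)*sqrt(F))
r(s) = sqrt(2)*sqrt(s*(6 + s)) (r(s) = sqrt(2)*sqrt((6 + s)*s) = sqrt(2)*sqrt(s*(6 + s)))
-7*(r(D(1, 2)) + 5) = -7*(sqrt(2)*sqrt(4*(6 + 4)) + 5) = -7*(sqrt(2)*sqrt(4*10) + 5) = -7*(sqrt(2)*sqrt(40) + 5) = -7*(sqrt(2)*(2*sqrt(10)) + 5) = -7*(4*sqrt(5) + 5) = -7*(5 + 4*sqrt(5)) = -35 - 28*sqrt(5)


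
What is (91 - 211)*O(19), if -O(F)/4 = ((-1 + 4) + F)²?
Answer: 232320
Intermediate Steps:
O(F) = -4*(3 + F)² (O(F) = -4*((-1 + 4) + F)² = -4*(3 + F)²)
(91 - 211)*O(19) = (91 - 211)*(-4*(3 + 19)²) = -(-480)*22² = -(-480)*484 = -120*(-1936) = 232320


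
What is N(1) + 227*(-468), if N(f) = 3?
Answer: -106233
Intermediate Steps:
N(1) + 227*(-468) = 3 + 227*(-468) = 3 - 106236 = -106233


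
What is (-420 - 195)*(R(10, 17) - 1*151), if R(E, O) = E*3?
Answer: 74415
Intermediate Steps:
R(E, O) = 3*E
(-420 - 195)*(R(10, 17) - 1*151) = (-420 - 195)*(3*10 - 1*151) = -615*(30 - 151) = -615*(-121) = 74415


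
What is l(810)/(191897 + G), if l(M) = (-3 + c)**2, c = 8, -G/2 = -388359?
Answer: 5/193723 ≈ 2.5810e-5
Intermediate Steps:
G = 776718 (G = -2*(-388359) = 776718)
l(M) = 25 (l(M) = (-3 + 8)**2 = 5**2 = 25)
l(810)/(191897 + G) = 25/(191897 + 776718) = 25/968615 = 25*(1/968615) = 5/193723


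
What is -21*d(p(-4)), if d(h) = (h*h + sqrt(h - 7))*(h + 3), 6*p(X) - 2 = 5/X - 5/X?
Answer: -70/9 - 140*I*sqrt(15)/3 ≈ -7.7778 - 180.74*I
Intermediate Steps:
p(X) = 1/3 (p(X) = 1/3 + (5/X - 5/X)/6 = 1/3 + (1/6)*0 = 1/3 + 0 = 1/3)
d(h) = (3 + h)*(h**2 + sqrt(-7 + h)) (d(h) = (h**2 + sqrt(-7 + h))*(3 + h) = (3 + h)*(h**2 + sqrt(-7 + h)))
-21*d(p(-4)) = -21*((1/3)**3 + 3*(1/3)**2 + 3*sqrt(-7 + 1/3) + sqrt(-7 + 1/3)/3) = -21*(1/27 + 3*(1/9) + 3*sqrt(-20/3) + sqrt(-20/3)/3) = -21*(1/27 + 1/3 + 3*(2*I*sqrt(15)/3) + (2*I*sqrt(15)/3)/3) = -21*(1/27 + 1/3 + 2*I*sqrt(15) + 2*I*sqrt(15)/9) = -21*(10/27 + 20*I*sqrt(15)/9) = -70/9 - 140*I*sqrt(15)/3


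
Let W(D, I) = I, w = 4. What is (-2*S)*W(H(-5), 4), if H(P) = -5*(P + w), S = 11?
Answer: -88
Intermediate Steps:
H(P) = -20 - 5*P (H(P) = -5*(P + 4) = -5*(4 + P) = -20 - 5*P)
(-2*S)*W(H(-5), 4) = -2*11*4 = -22*4 = -88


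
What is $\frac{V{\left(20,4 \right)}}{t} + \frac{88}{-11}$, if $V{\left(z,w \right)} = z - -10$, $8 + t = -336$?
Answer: $- \frac{1391}{172} \approx -8.0872$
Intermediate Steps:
$t = -344$ ($t = -8 - 336 = -344$)
$V{\left(z,w \right)} = 10 + z$ ($V{\left(z,w \right)} = z + 10 = 10 + z$)
$\frac{V{\left(20,4 \right)}}{t} + \frac{88}{-11} = \frac{10 + 20}{-344} + \frac{88}{-11} = 30 \left(- \frac{1}{344}\right) + 88 \left(- \frac{1}{11}\right) = - \frac{15}{172} - 8 = - \frac{1391}{172}$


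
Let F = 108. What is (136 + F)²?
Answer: 59536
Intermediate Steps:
(136 + F)² = (136 + 108)² = 244² = 59536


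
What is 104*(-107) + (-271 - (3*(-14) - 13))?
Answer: -11344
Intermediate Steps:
104*(-107) + (-271 - (3*(-14) - 13)) = -11128 + (-271 - (-42 - 13)) = -11128 + (-271 - 1*(-55)) = -11128 + (-271 + 55) = -11128 - 216 = -11344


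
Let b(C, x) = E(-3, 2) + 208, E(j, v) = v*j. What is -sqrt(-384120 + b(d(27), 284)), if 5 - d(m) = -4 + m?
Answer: -I*sqrt(383918) ≈ -619.61*I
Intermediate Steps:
d(m) = 9 - m (d(m) = 5 - (-4 + m) = 5 + (4 - m) = 9 - m)
E(j, v) = j*v
b(C, x) = 202 (b(C, x) = -3*2 + 208 = -6 + 208 = 202)
-sqrt(-384120 + b(d(27), 284)) = -sqrt(-384120 + 202) = -sqrt(-383918) = -I*sqrt(383918)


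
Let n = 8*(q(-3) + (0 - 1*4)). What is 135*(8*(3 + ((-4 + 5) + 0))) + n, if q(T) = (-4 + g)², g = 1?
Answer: 4360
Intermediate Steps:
q(T) = 9 (q(T) = (-4 + 1)² = (-3)² = 9)
n = 40 (n = 8*(9 + (0 - 1*4)) = 8*(9 + (0 - 4)) = 8*(9 - 4) = 8*5 = 40)
135*(8*(3 + ((-4 + 5) + 0))) + n = 135*(8*(3 + ((-4 + 5) + 0))) + 40 = 135*(8*(3 + (1 + 0))) + 40 = 135*(8*(3 + 1)) + 40 = 135*(8*4) + 40 = 135*32 + 40 = 4320 + 40 = 4360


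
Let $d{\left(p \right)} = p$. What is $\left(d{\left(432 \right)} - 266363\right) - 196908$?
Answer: $-462839$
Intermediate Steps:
$\left(d{\left(432 \right)} - 266363\right) - 196908 = \left(432 - 266363\right) - 196908 = -265931 - 196908 = -462839$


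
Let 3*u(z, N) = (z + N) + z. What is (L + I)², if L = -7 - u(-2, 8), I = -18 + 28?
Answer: 25/9 ≈ 2.7778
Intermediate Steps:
u(z, N) = N/3 + 2*z/3 (u(z, N) = ((z + N) + z)/3 = ((N + z) + z)/3 = (N + 2*z)/3 = N/3 + 2*z/3)
I = 10
L = -25/3 (L = -7 - ((⅓)*8 + (⅔)*(-2)) = -7 - (8/3 - 4/3) = -7 - 1*4/3 = -7 - 4/3 = -25/3 ≈ -8.3333)
(L + I)² = (-25/3 + 10)² = (5/3)² = 25/9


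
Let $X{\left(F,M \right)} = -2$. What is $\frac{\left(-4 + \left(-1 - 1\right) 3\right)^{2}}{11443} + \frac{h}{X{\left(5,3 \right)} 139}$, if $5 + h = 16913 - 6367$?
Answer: $- \frac{120592863}{3181154} \approx -37.909$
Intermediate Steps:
$h = 10541$ ($h = -5 + \left(16913 - 6367\right) = -5 + 10546 = 10541$)
$\frac{\left(-4 + \left(-1 - 1\right) 3\right)^{2}}{11443} + \frac{h}{X{\left(5,3 \right)} 139} = \frac{\left(-4 + \left(-1 - 1\right) 3\right)^{2}}{11443} + \frac{10541}{\left(-2\right) 139} = \left(-4 - 6\right)^{2} \cdot \frac{1}{11443} + \frac{10541}{-278} = \left(-4 - 6\right)^{2} \cdot \frac{1}{11443} + 10541 \left(- \frac{1}{278}\right) = \left(-10\right)^{2} \cdot \frac{1}{11443} - \frac{10541}{278} = 100 \cdot \frac{1}{11443} - \frac{10541}{278} = \frac{100}{11443} - \frac{10541}{278} = - \frac{120592863}{3181154}$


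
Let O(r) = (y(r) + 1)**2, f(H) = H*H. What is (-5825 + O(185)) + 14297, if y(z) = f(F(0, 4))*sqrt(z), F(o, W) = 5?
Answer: 124098 + 50*sqrt(185) ≈ 1.2478e+5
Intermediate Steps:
f(H) = H**2
y(z) = 25*sqrt(z) (y(z) = 5**2*sqrt(z) = 25*sqrt(z))
O(r) = (1 + 25*sqrt(r))**2 (O(r) = (25*sqrt(r) + 1)**2 = (1 + 25*sqrt(r))**2)
(-5825 + O(185)) + 14297 = (-5825 + (1 + 25*sqrt(185))**2) + 14297 = 8472 + (1 + 25*sqrt(185))**2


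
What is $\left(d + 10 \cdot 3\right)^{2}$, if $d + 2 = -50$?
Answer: $484$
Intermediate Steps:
$d = -52$ ($d = -2 - 50 = -52$)
$\left(d + 10 \cdot 3\right)^{2} = \left(-52 + 10 \cdot 3\right)^{2} = \left(-52 + 30\right)^{2} = \left(-22\right)^{2} = 484$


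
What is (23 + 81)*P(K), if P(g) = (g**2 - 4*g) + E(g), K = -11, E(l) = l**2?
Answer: 29744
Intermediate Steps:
P(g) = -4*g + 2*g**2 (P(g) = (g**2 - 4*g) + g**2 = -4*g + 2*g**2)
(23 + 81)*P(K) = (23 + 81)*(2*(-11)*(-2 - 11)) = 104*(2*(-11)*(-13)) = 104*286 = 29744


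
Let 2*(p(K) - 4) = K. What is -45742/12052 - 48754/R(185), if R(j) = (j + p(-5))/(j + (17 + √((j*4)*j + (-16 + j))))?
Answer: -118700338899/2247698 - 97508*√137069/373 ≈ -1.4959e+5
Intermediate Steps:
p(K) = 4 + K/2
R(j) = (3/2 + j)/(17 + j + √(-16 + j + 4*j²)) (R(j) = (j + (4 + (½)*(-5)))/(j + (17 + √((j*4)*j + (-16 + j)))) = (j + (4 - 5/2))/(j + (17 + √((4*j)*j + (-16 + j)))) = (j + 3/2)/(j + (17 + √(4*j² + (-16 + j)))) = (3/2 + j)/(j + (17 + √(-16 + j + 4*j²))) = (3/2 + j)/(17 + j + √(-16 + j + 4*j²)))
-45742/12052 - 48754/R(185) = -45742/12052 - 48754*(17 + 185 + √(-16 + 185 + 4*185²))/(3/2 + 185) = -45742*1/12052 - (19696616/373 + 97508*√(-16 + 185 + 4*34225)/373) = -22871/6026 - (19696616/373 + 97508*√(-16 + 185 + 136900)/373) = -22871/6026 - (19696616/373 + 97508*√137069/373) = -22871/6026 - 48754*(404/373 + 2*√137069/373) = -22871/6026 + (-19696616/373 - 97508*√137069/373) = -118700338899/2247698 - 97508*√137069/373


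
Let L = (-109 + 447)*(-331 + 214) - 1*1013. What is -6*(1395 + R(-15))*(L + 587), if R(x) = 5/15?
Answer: 334645584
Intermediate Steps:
R(x) = ⅓ (R(x) = 5*(1/15) = ⅓)
L = -40559 (L = 338*(-117) - 1013 = -39546 - 1013 = -40559)
-6*(1395 + R(-15))*(L + 587) = -6*(1395 + ⅓)*(-40559 + 587) = -8372*(-39972) = -6*(-55774264) = 334645584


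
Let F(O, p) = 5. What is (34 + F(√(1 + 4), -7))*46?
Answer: 1794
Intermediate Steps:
(34 + F(√(1 + 4), -7))*46 = (34 + 5)*46 = 39*46 = 1794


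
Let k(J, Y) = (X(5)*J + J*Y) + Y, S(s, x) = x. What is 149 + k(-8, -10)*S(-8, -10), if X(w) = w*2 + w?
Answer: 649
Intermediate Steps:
X(w) = 3*w (X(w) = 2*w + w = 3*w)
k(J, Y) = Y + 15*J + J*Y (k(J, Y) = ((3*5)*J + J*Y) + Y = (15*J + J*Y) + Y = Y + 15*J + J*Y)
149 + k(-8, -10)*S(-8, -10) = 149 + (-10 + 15*(-8) - 8*(-10))*(-10) = 149 + (-10 - 120 + 80)*(-10) = 149 - 50*(-10) = 149 + 500 = 649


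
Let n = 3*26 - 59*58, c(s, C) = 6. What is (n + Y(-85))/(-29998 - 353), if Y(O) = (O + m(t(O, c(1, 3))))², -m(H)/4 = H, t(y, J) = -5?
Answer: -881/30351 ≈ -0.029027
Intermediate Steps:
n = -3344 (n = 78 - 3422 = -3344)
m(H) = -4*H
Y(O) = (20 + O)² (Y(O) = (O - 4*(-5))² = (O + 20)² = (20 + O)²)
(n + Y(-85))/(-29998 - 353) = (-3344 + (20 - 85)²)/(-29998 - 353) = (-3344 + (-65)²)/(-30351) = (-3344 + 4225)*(-1/30351) = 881*(-1/30351) = -881/30351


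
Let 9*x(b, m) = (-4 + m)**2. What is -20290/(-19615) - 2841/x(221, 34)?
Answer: -10739443/392300 ≈ -27.376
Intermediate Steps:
x(b, m) = (-4 + m)**2/9
-20290/(-19615) - 2841/x(221, 34) = -20290/(-19615) - 2841*9/(-4 + 34)**2 = -20290*(-1/19615) - 2841/((1/9)*30**2) = 4058/3923 - 2841/((1/9)*900) = 4058/3923 - 2841/100 = -10739443/392300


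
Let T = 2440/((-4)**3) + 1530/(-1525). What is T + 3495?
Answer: 8432327/2440 ≈ 3455.9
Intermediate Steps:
T = -95473/2440 (T = 2440/(-64) + 1530*(-1/1525) = 2440*(-1/64) - 306/305 = -305/8 - 306/305 = -95473/2440 ≈ -39.128)
T + 3495 = -95473/2440 + 3495 = 8432327/2440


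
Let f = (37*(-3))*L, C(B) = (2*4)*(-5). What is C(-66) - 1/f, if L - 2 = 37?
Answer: -173159/4329 ≈ -40.000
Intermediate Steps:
L = 39 (L = 2 + 37 = 39)
C(B) = -40 (C(B) = 8*(-5) = -40)
f = -4329 (f = (37*(-3))*39 = -111*39 = -4329)
C(-66) - 1/f = -40 - 1/(-4329) = -40 - 1*(-1/4329) = -40 + 1/4329 = -173159/4329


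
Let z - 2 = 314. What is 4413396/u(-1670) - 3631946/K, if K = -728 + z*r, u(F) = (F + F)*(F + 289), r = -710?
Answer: 2218237335211/129778425440 ≈ 17.092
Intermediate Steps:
z = 316 (z = 2 + 314 = 316)
u(F) = 2*F*(289 + F) (u(F) = (2*F)*(289 + F) = 2*F*(289 + F))
K = -225088 (K = -728 + 316*(-710) = -728 - 224360 = -225088)
4413396/u(-1670) - 3631946/K = 4413396/((2*(-1670)*(289 - 1670))) - 3631946/(-225088) = 4413396/((2*(-1670)*(-1381))) - 3631946*(-1/225088) = 4413396/4612540 + 1815973/112544 = 4413396*(1/4612540) + 1815973/112544 = 1103349/1153135 + 1815973/112544 = 2218237335211/129778425440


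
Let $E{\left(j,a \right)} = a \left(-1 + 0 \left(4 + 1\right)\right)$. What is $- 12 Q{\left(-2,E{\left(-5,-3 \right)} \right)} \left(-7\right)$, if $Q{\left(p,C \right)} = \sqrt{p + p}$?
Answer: $168 i \approx 168.0 i$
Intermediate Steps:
$E{\left(j,a \right)} = - a$ ($E{\left(j,a \right)} = a \left(-1 + 0 \cdot 5\right) = a \left(-1 + 0\right) = a \left(-1\right) = - a$)
$Q{\left(p,C \right)} = \sqrt{2} \sqrt{p}$ ($Q{\left(p,C \right)} = \sqrt{2 p} = \sqrt{2} \sqrt{p}$)
$- 12 Q{\left(-2,E{\left(-5,-3 \right)} \right)} \left(-7\right) = - 12 \sqrt{2} \sqrt{-2} \left(-7\right) = - 12 \sqrt{2} i \sqrt{2} \left(-7\right) = - 12 \cdot 2 i \left(-7\right) = - 24 i \left(-7\right) = 168 i$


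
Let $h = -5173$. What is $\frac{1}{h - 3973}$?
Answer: $- \frac{1}{9146} \approx -0.00010934$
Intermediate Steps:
$\frac{1}{h - 3973} = \frac{1}{-5173 - 3973} = \frac{1}{-9146} = - \frac{1}{9146}$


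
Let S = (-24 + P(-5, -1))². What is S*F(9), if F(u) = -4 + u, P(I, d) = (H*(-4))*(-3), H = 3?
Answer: 720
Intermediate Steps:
P(I, d) = 36 (P(I, d) = (3*(-4))*(-3) = -12*(-3) = 36)
S = 144 (S = (-24 + 36)² = 12² = 144)
S*F(9) = 144*(-4 + 9) = 144*5 = 720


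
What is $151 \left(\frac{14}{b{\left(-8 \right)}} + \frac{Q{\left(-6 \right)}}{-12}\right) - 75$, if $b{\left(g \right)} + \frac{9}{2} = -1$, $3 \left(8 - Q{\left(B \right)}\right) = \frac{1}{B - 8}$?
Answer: $- \frac{3106469}{5544} \approx -560.33$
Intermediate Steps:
$Q{\left(B \right)} = 8 - \frac{1}{3 \left(-8 + B\right)}$ ($Q{\left(B \right)} = 8 - \frac{1}{3 \left(B - 8\right)} = 8 - \frac{1}{3 \left(-8 + B\right)}$)
$b{\left(g \right)} = - \frac{11}{2}$ ($b{\left(g \right)} = - \frac{9}{2} - 1 = - \frac{11}{2}$)
$151 \left(\frac{14}{b{\left(-8 \right)}} + \frac{Q{\left(-6 \right)}}{-12}\right) - 75 = 151 \left(\frac{14}{- \frac{11}{2}} + \frac{\frac{1}{3} \frac{1}{-8 - 6} \left(-193 + 24 \left(-6\right)\right)}{-12}\right) - 75 = 151 \left(14 \left(- \frac{2}{11}\right) + \frac{-193 - 144}{3 \left(-14\right)} \left(- \frac{1}{12}\right)\right) - 75 = 151 \left(- \frac{28}{11} + \frac{1}{3} \left(- \frac{1}{14}\right) \left(-337\right) \left(- \frac{1}{12}\right)\right) - 75 = 151 \left(- \frac{28}{11} + \frac{337}{42} \left(- \frac{1}{12}\right)\right) - 75 = 151 \left(- \frac{28}{11} - \frac{337}{504}\right) - 75 = 151 \left(- \frac{17819}{5544}\right) - 75 = - \frac{2690669}{5544} - 75 = - \frac{3106469}{5544}$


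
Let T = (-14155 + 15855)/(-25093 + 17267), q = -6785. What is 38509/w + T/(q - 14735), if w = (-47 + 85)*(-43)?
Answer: -3770645629/159994744 ≈ -23.567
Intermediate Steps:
w = -1634 (w = 38*(-43) = -1634)
T = -850/3913 (T = 1700/(-7826) = 1700*(-1/7826) = -850/3913 ≈ -0.21722)
38509/w + T/(q - 14735) = 38509/(-1634) - 850/(3913*(-6785 - 14735)) = 38509*(-1/1634) - 850/3913/(-21520) = -38509/1634 - 850/3913*(-1/21520) = -38509/1634 + 85/8420776 = -3770645629/159994744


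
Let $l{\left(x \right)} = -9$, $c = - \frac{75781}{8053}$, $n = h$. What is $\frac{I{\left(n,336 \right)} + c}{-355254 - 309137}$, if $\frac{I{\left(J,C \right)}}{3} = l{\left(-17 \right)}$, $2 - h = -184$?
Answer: $\frac{293212}{5350340723} \approx 5.4803 \cdot 10^{-5}$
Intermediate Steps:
$h = 186$ ($h = 2 - -184 = 2 + 184 = 186$)
$n = 186$
$c = - \frac{75781}{8053}$ ($c = \left(-75781\right) \frac{1}{8053} = - \frac{75781}{8053} \approx -9.4103$)
$I{\left(J,C \right)} = -27$ ($I{\left(J,C \right)} = 3 \left(-9\right) = -27$)
$\frac{I{\left(n,336 \right)} + c}{-355254 - 309137} = \frac{-27 - \frac{75781}{8053}}{-355254 - 309137} = - \frac{293212}{8053 \left(-664391\right)} = \left(- \frac{293212}{8053}\right) \left(- \frac{1}{664391}\right) = \frac{293212}{5350340723}$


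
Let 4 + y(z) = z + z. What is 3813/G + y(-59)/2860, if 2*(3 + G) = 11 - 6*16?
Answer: -839287/10010 ≈ -83.845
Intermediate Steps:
y(z) = -4 + 2*z (y(z) = -4 + (z + z) = -4 + 2*z)
G = -91/2 (G = -3 + (11 - 6*16)/2 = -3 + (11 - 96)/2 = -3 + (1/2)*(-85) = -3 - 85/2 = -91/2 ≈ -45.500)
3813/G + y(-59)/2860 = 3813/(-91/2) + (-4 + 2*(-59))/2860 = 3813*(-2/91) + (-4 - 118)*(1/2860) = -7626/91 - 122*1/2860 = -7626/91 - 61/1430 = -839287/10010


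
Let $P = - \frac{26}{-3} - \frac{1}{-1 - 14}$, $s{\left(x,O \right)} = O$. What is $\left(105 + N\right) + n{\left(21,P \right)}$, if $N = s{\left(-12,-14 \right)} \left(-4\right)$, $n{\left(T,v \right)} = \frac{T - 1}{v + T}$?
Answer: $\frac{36053}{223} \approx 161.67$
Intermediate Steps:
$P = \frac{131}{15}$ ($P = \left(-26\right) \left(- \frac{1}{3}\right) - \frac{1}{-15} = \frac{26}{3} - - \frac{1}{15} = \frac{26}{3} + \frac{1}{15} = \frac{131}{15} \approx 8.7333$)
$n{\left(T,v \right)} = \frac{-1 + T}{T + v}$
$N = 56$ ($N = \left(-14\right) \left(-4\right) = 56$)
$\left(105 + N\right) + n{\left(21,P \right)} = \left(105 + 56\right) + \frac{-1 + 21}{21 + \frac{131}{15}} = 161 + \frac{1}{\frac{446}{15}} \cdot 20 = 161 + \frac{15}{446} \cdot 20 = 161 + \frac{150}{223} = \frac{36053}{223}$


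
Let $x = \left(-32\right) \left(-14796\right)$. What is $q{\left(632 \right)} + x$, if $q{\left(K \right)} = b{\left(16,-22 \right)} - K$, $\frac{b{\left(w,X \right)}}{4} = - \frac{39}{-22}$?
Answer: $\frac{5201318}{11} \approx 4.7285 \cdot 10^{5}$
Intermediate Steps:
$x = 473472$
$b{\left(w,X \right)} = \frac{78}{11}$ ($b{\left(w,X \right)} = 4 \left(- \frac{39}{-22}\right) = 4 \left(\left(-39\right) \left(- \frac{1}{22}\right)\right) = 4 \cdot \frac{39}{22} = \frac{78}{11}$)
$q{\left(K \right)} = \frac{78}{11} - K$
$q{\left(632 \right)} + x = \left(\frac{78}{11} - 632\right) + 473472 = - \frac{6874}{11} + 473472 = \frac{5201318}{11}$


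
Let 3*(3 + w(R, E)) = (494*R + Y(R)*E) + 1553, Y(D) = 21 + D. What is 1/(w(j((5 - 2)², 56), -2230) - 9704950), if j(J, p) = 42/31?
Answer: -3/29162488 ≈ -1.0287e-7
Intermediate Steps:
j(J, p) = 42/31 (j(J, p) = 42*(1/31) = 42/31)
w(R, E) = 1544/3 + 494*R/3 + E*(21 + R)/3 (w(R, E) = -3 + ((494*R + (21 + R)*E) + 1553)/3 = -3 + ((494*R + E*(21 + R)) + 1553)/3 = -3 + (1553 + 494*R + E*(21 + R))/3 = -3 + (1553/3 + 494*R/3 + E*(21 + R)/3) = 1544/3 + 494*R/3 + E*(21 + R)/3)
1/(w(j((5 - 2)², 56), -2230) - 9704950) = 1/((1544/3 + (494/3)*(42/31) + (⅓)*(-2230)*(21 + 42/31)) - 9704950) = 1/((1544/3 + 6916/31 + (⅓)*(-2230)*(693/31)) - 9704950) = 1/((1544/3 + 6916/31 - 515130/31) - 9704950) = 1/(-47638/3 - 9704950) = 1/(-29162488/3) = -3/29162488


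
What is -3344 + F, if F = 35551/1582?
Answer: -5254657/1582 ≈ -3321.5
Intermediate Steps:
F = 35551/1582 (F = 35551*(1/1582) = 35551/1582 ≈ 22.472)
-3344 + F = -3344 + 35551/1582 = -5254657/1582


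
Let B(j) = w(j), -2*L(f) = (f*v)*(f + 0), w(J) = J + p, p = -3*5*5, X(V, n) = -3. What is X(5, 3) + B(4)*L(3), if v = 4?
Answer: 1275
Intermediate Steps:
p = -75 (p = -15*5 = -75)
w(J) = -75 + J (w(J) = J - 75 = -75 + J)
L(f) = -2*f² (L(f) = -f*4*(f + 0)/2 = -4*f*f/2 = -2*f²)
B(j) = -75 + j
X(5, 3) + B(4)*L(3) = -3 + (-75 + 4)*(-2*3²) = -3 - (-142)*9 = -3 - 71*(-18) = -3 + 1278 = 1275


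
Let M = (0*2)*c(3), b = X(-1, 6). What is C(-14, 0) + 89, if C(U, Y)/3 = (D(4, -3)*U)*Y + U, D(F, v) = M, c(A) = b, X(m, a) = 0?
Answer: 47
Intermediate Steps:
b = 0
c(A) = 0
M = 0 (M = (0*2)*0 = 0*0 = 0)
D(F, v) = 0
C(U, Y) = 3*U (C(U, Y) = 3*((0*U)*Y + U) = 3*(0*Y + U) = 3*(0 + U) = 3*U)
C(-14, 0) + 89 = 3*(-14) + 89 = -42 + 89 = 47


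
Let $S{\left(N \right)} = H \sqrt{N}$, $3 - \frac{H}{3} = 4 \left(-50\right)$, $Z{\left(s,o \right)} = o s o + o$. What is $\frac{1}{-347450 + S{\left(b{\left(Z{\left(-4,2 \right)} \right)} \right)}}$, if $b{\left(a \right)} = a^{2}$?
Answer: $- \frac{1}{338924} \approx -2.9505 \cdot 10^{-6}$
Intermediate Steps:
$Z{\left(s,o \right)} = o + s o^{2}$ ($Z{\left(s,o \right)} = s o^{2} + o = o + s o^{2}$)
$H = 609$ ($H = 9 - 3 \cdot 4 \left(-50\right) = 9 - -600 = 9 + 600 = 609$)
$S{\left(N \right)} = 609 \sqrt{N}$
$\frac{1}{-347450 + S{\left(b{\left(Z{\left(-4,2 \right)} \right)} \right)}} = \frac{1}{-347450 + 609 \sqrt{\left(2 \left(1 + 2 \left(-4\right)\right)\right)^{2}}} = \frac{1}{-347450 + 609 \sqrt{\left(2 \left(1 - 8\right)\right)^{2}}} = \frac{1}{-347450 + 609 \sqrt{\left(2 \left(-7\right)\right)^{2}}} = \frac{1}{-347450 + 609 \sqrt{\left(-14\right)^{2}}} = \frac{1}{-347450 + 609 \sqrt{196}} = \frac{1}{-347450 + 609 \cdot 14} = \frac{1}{-347450 + 8526} = \frac{1}{-338924} = - \frac{1}{338924}$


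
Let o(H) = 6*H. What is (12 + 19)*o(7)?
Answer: 1302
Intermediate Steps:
(12 + 19)*o(7) = (12 + 19)*(6*7) = 31*42 = 1302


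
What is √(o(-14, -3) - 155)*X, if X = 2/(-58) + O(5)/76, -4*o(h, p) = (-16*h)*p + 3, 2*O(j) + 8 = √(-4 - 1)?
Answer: -168/551 + 7*I*√5/304 ≈ -0.3049 + 0.051488*I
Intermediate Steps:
O(j) = -4 + I*√5/2 (O(j) = -4 + √(-4 - 1)/2 = -4 + √(-5)/2 = -4 + (I*√5)/2 = -4 + I*√5/2)
o(h, p) = -¾ + 4*h*p (o(h, p) = -((-16*h)*p + 3)/4 = -(-16*h*p + 3)/4 = -(3 - 16*h*p)/4 = -¾ + 4*h*p)
X = -48/551 + I*√5/152 (X = 2/(-58) + (-4 + I*√5/2)/76 = 2*(-1/58) + (-4 + I*√5/2)*(1/76) = -1/29 + (-1/19 + I*√5/152) = -48/551 + I*√5/152 ≈ -0.087114 + 0.014711*I)
√(o(-14, -3) - 155)*X = √((-¾ + 4*(-14)*(-3)) - 155)*(-48/551 + I*√5/152) = √((-¾ + 168) - 155)*(-48/551 + I*√5/152) = √(669/4 - 155)*(-48/551 + I*√5/152) = √(49/4)*(-48/551 + I*√5/152) = 7*(-48/551 + I*√5/152)/2 = -168/551 + 7*I*√5/304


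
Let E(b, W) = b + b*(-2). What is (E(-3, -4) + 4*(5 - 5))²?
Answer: 9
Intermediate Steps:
E(b, W) = -b (E(b, W) = b - 2*b = -b)
(E(-3, -4) + 4*(5 - 5))² = (-1*(-3) + 4*(5 - 5))² = (3 + 4*0)² = (3 + 0)² = 3² = 9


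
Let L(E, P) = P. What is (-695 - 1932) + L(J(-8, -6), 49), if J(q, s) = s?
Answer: -2578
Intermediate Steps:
(-695 - 1932) + L(J(-8, -6), 49) = (-695 - 1932) + 49 = -2627 + 49 = -2578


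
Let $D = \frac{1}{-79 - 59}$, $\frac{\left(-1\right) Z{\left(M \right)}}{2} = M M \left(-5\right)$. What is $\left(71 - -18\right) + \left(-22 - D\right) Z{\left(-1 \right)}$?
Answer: $- \frac{9034}{69} \approx -130.93$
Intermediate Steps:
$Z{\left(M \right)} = 10 M^{2}$ ($Z{\left(M \right)} = - 2 M M \left(-5\right) = - 2 M^{2} \left(-5\right) = - 2 \left(- 5 M^{2}\right) = 10 M^{2}$)
$D = - \frac{1}{138}$ ($D = \frac{1}{-138} = - \frac{1}{138} \approx -0.0072464$)
$\left(71 - -18\right) + \left(-22 - D\right) Z{\left(-1 \right)} = \left(71 - -18\right) + \left(-22 - - \frac{1}{138}\right) 10 \left(-1\right)^{2} = \left(71 + 18\right) + \left(-22 + \frac{1}{138}\right) 10 \cdot 1 = 89 - \frac{15175}{69} = - \frac{9034}{69}$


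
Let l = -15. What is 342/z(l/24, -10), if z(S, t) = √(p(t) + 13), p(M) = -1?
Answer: 57*√3 ≈ 98.727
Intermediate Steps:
z(S, t) = 2*√3 (z(S, t) = √(-1 + 13) = √12 = 2*√3)
342/z(l/24, -10) = 342/((2*√3)) = 342*(√3/6) = 57*√3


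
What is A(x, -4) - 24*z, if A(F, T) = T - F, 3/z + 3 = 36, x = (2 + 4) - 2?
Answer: -112/11 ≈ -10.182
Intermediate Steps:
x = 4 (x = 6 - 2 = 4)
z = 1/11 (z = 3/(-3 + 36) = 3/33 = 3*(1/33) = 1/11 ≈ 0.090909)
A(x, -4) - 24*z = (-4 - 1*4) - 24*1/11 = (-4 - 4) - 24/11 = -8 - 24/11 = -112/11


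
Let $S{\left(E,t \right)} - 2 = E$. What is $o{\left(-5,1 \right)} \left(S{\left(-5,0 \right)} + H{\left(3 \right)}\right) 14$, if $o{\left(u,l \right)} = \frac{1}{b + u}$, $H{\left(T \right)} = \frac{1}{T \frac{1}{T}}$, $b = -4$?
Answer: $\frac{28}{9} \approx 3.1111$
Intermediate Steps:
$S{\left(E,t \right)} = 2 + E$
$H{\left(T \right)} = 1$ ($H{\left(T \right)} = 1^{-1} = 1$)
$o{\left(u,l \right)} = \frac{1}{-4 + u}$
$o{\left(-5,1 \right)} \left(S{\left(-5,0 \right)} + H{\left(3 \right)}\right) 14 = \frac{\left(2 - 5\right) + 1}{-4 - 5} \cdot 14 = \frac{-3 + 1}{-9} \cdot 14 = \left(- \frac{1}{9}\right) \left(-2\right) 14 = \frac{2}{9} \cdot 14 = \frac{28}{9}$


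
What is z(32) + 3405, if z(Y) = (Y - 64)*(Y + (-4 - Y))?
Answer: 3533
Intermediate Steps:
z(Y) = 256 - 4*Y (z(Y) = (-64 + Y)*(-4) = 256 - 4*Y)
z(32) + 3405 = (256 - 4*32) + 3405 = (256 - 128) + 3405 = 128 + 3405 = 3533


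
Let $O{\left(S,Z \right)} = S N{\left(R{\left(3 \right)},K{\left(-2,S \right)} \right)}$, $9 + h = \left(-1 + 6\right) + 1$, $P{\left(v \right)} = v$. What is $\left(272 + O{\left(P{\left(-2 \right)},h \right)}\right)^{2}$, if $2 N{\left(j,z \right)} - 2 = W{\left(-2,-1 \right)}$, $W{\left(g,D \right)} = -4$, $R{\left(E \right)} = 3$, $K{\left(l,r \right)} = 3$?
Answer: $75076$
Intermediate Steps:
$N{\left(j,z \right)} = -1$ ($N{\left(j,z \right)} = 1 + \frac{1}{2} \left(-4\right) = 1 - 2 = -1$)
$h = -3$ ($h = -9 + \left(\left(-1 + 6\right) + 1\right) = -9 + \left(5 + 1\right) = -9 + 6 = -3$)
$O{\left(S,Z \right)} = - S$ ($O{\left(S,Z \right)} = S \left(-1\right) = - S$)
$\left(272 + O{\left(P{\left(-2 \right)},h \right)}\right)^{2} = \left(272 - -2\right)^{2} = \left(272 + 2\right)^{2} = 274^{2} = 75076$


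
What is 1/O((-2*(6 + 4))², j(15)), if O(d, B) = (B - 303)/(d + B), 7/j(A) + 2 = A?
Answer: -5207/3932 ≈ -1.3243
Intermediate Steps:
j(A) = 7/(-2 + A)
O(d, B) = (-303 + B)/(B + d)
1/O((-2*(6 + 4))², j(15)) = 1/((-303 + 7/(-2 + 15))/(7/(-2 + 15) + (-2*(6 + 4))²)) = 1/((-303 + 7/13)/(7/13 + (-2*10)²)) = 1/((-303 + 7*(1/13))/(7*(1/13) + (-20)²)) = 1/((-303 + 7/13)/(7/13 + 400)) = 1/(-3932/13/(5207/13)) = 1/((13/5207)*(-3932/13)) = 1/(-3932/5207) = -5207/3932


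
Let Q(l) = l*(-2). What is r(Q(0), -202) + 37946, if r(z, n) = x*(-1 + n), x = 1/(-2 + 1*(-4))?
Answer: 227879/6 ≈ 37980.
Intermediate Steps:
x = -1/6 (x = 1/(-2 - 4) = 1/(-6) = -1/6 ≈ -0.16667)
Q(l) = -2*l
r(z, n) = 1/6 - n/6 (r(z, n) = -(-1 + n)/6 = 1/6 - n/6)
r(Q(0), -202) + 37946 = (1/6 - 1/6*(-202)) + 37946 = (1/6 + 101/3) + 37946 = 203/6 + 37946 = 227879/6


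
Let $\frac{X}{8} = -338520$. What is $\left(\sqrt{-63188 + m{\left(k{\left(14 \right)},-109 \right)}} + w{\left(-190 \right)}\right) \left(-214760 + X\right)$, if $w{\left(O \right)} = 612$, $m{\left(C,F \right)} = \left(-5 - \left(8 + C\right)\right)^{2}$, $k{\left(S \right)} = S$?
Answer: $-1788827040 - 2922920 i \sqrt{62459} \approx -1.7888 \cdot 10^{9} - 7.3049 \cdot 10^{8} i$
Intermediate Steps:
$X = -2708160$ ($X = 8 \left(-338520\right) = -2708160$)
$m{\left(C,F \right)} = \left(-13 - C\right)^{2}$
$\left(\sqrt{-63188 + m{\left(k{\left(14 \right)},-109 \right)}} + w{\left(-190 \right)}\right) \left(-214760 + X\right) = \left(\sqrt{-63188 + \left(13 + 14\right)^{2}} + 612\right) \left(-214760 - 2708160\right) = \left(\sqrt{-63188 + 27^{2}} + 612\right) \left(-2922920\right) = \left(\sqrt{-63188 + 729} + 612\right) \left(-2922920\right) = \left(\sqrt{-62459} + 612\right) \left(-2922920\right) = \left(i \sqrt{62459} + 612\right) \left(-2922920\right) = \left(612 + i \sqrt{62459}\right) \left(-2922920\right) = -1788827040 - 2922920 i \sqrt{62459}$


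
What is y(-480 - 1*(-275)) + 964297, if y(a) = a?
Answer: 964092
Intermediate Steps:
y(-480 - 1*(-275)) + 964297 = (-480 - 1*(-275)) + 964297 = (-480 + 275) + 964297 = -205 + 964297 = 964092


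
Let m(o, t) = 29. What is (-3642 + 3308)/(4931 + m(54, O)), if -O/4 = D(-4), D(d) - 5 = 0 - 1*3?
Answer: -167/2480 ≈ -0.067339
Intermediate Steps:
D(d) = 2 (D(d) = 5 + (0 - 1*3) = 5 + (0 - 3) = 5 - 3 = 2)
O = -8 (O = -4*2 = -8)
(-3642 + 3308)/(4931 + m(54, O)) = (-3642 + 3308)/(4931 + 29) = -334/4960 = -334*1/4960 = -167/2480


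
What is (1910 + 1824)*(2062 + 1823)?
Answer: 14506590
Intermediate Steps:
(1910 + 1824)*(2062 + 1823) = 3734*3885 = 14506590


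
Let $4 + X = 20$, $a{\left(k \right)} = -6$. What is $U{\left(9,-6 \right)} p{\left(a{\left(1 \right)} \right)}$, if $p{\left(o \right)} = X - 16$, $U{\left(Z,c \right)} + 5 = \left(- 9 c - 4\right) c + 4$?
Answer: $0$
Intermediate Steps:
$X = 16$ ($X = -4 + 20 = 16$)
$U{\left(Z,c \right)} = -1 + c \left(-4 - 9 c\right)$ ($U{\left(Z,c \right)} = -5 + \left(\left(- 9 c - 4\right) c + 4\right) = -5 + \left(\left(-4 - 9 c\right) c + 4\right) = -5 + \left(c \left(-4 - 9 c\right) + 4\right) = -5 + \left(4 + c \left(-4 - 9 c\right)\right) = -1 + c \left(-4 - 9 c\right)$)
$p{\left(o \right)} = 0$ ($p{\left(o \right)} = 16 - 16 = 0$)
$U{\left(9,-6 \right)} p{\left(a{\left(1 \right)} \right)} = \left(-1 - 9 \left(-6\right)^{2} - -24\right) 0 = \left(-1 - 324 + 24\right) 0 = \left(-301\right) 0 = 0$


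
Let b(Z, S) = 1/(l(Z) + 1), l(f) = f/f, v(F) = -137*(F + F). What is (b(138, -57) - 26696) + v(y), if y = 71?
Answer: -92299/2 ≈ -46150.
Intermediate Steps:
v(F) = -274*F
l(f) = 1
b(Z, S) = ½ (b(Z, S) = 1/(1 + 1) = 1/2 = ½)
(b(138, -57) - 26696) + v(y) = (½ - 26696) - 274*71 = -53391/2 - 19454 = -92299/2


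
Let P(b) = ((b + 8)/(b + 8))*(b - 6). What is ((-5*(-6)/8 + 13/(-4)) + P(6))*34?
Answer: 17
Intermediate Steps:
P(b) = -6 + b (P(b) = ((8 + b)/(8 + b))*(-6 + b) = 1*(-6 + b) = -6 + b)
((-5*(-6)/8 + 13/(-4)) + P(6))*34 = ((-5*(-6)/8 + 13/(-4)) + (-6 + 6))*34 = ((30*(⅛) + 13*(-¼)) + 0)*34 = ((15/4 - 13/4) + 0)*34 = (½ + 0)*34 = (½)*34 = 17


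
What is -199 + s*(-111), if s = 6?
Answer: -865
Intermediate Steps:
-199 + s*(-111) = -199 + 6*(-111) = -199 - 666 = -865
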